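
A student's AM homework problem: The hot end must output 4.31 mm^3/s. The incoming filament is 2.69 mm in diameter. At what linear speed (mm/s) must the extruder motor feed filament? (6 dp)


A = pi*(2.69/2)^2 = 5.68322
v = 4.31 / 5.68322 = 0.758373 mm/s


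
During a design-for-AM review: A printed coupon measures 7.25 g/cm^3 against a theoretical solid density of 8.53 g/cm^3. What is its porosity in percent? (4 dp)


Porosity = (1-7.25/8.53)*100 = 15.0059 %


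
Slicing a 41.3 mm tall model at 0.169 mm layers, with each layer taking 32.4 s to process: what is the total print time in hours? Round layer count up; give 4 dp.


Layers = ceil(41.3/0.169) = 245
t = 245 * 32.4 / 3600 = 2.205 hrs


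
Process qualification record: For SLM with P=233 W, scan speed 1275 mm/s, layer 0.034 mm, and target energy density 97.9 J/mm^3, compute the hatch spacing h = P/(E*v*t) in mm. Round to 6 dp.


h = 233 / (97.9*1275*0.034) = 0.054901 mm


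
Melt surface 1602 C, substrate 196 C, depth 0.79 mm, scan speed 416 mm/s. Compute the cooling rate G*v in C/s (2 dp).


G = (1602-196)/0.79 = 1779.74683544 C/mm
CR = 1779.74683544 * 416 = 740374.68 C/s


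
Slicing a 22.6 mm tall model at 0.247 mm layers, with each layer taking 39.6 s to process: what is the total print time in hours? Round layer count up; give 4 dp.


Layers = ceil(22.6/0.247) = 92
t = 92 * 39.6 / 3600 = 1.012 hrs


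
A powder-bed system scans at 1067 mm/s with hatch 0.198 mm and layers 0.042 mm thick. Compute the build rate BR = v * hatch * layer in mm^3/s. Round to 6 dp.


Rate = 1067 * 0.198 * 0.042 = 8.873172 mm^3/s


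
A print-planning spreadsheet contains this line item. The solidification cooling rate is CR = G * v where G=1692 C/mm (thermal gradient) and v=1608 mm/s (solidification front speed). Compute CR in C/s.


CR = 1692 * 1608 = 2720736 C/s


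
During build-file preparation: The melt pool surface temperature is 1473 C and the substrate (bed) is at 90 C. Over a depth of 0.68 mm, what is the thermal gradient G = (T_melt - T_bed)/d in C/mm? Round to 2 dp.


G = (1473-90)/0.68 = 2033.82 C/mm


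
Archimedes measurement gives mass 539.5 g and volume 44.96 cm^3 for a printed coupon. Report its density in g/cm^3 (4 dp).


rho = 539.5 / 44.96 = 11.9996 g/cm^3


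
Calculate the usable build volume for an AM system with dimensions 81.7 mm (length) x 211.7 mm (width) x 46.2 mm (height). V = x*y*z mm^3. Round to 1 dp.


V = 81.7 * 211.7 * 46.2 = 799070.1 mm^3


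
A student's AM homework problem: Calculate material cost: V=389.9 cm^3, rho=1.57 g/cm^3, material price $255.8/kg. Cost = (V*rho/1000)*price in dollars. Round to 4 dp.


Mass = 389.9*1.57/1000 = 0.612143 kg
Cost = 0.612143 * 255.8 = 156.5862 $


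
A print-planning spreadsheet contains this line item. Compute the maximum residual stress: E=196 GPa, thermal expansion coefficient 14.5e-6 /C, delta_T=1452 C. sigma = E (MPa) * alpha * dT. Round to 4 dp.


sigma = 196*1000 * 14.5e-6 * 1452 = 4126.584 MPa


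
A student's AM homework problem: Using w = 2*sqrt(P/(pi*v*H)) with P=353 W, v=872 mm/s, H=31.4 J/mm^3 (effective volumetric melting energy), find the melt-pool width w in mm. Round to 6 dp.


w = 2*sqrt(353/(pi*872*31.4)) = 0.128121 mm


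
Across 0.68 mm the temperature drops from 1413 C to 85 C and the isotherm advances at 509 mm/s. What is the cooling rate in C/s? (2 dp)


G = (1413-85)/0.68 = 1952.94117647 C/mm
CR = 1952.94117647 * 509 = 994047.06 C/s


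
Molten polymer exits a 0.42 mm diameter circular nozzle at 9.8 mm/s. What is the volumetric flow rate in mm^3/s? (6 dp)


A = pi*(0.42/2)^2 = 0.13854424 mm^2
Q = 0.13854424 * 9.8 = 1.357734 mm^3/s


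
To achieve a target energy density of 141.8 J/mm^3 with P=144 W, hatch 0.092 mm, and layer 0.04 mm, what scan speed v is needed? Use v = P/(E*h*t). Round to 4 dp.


v = 144 / (141.8*0.092*0.04) = 275.9551 mm/s


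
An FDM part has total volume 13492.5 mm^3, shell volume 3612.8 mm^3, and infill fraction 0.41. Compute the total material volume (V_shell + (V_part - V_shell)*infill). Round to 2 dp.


V_infill = (13492.5 - 3612.8) * 0.41 = 4050.68
V_total = 3612.8 + 4050.68 = 7663.48 mm^3


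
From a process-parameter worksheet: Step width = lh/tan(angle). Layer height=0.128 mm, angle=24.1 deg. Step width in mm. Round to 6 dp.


step = 0.128 / tan(24.1) = 0.286148 mm


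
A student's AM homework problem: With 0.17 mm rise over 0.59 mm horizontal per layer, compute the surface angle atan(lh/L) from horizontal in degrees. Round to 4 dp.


angle = atan(0.17/0.59) = 16.0736 degrees


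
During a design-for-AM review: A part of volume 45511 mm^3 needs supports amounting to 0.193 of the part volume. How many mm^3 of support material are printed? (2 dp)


V_support = 45511 * 0.193 = 8783.62 mm^3


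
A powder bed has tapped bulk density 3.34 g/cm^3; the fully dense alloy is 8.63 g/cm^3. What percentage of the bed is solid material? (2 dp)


Packing = (3.34/8.63)*100 = 38.7 %


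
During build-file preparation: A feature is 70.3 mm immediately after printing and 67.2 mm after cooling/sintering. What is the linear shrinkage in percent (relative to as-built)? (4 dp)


Shrinkage = ((70.3-67.2)/70.3)*100 = 4.4097 %


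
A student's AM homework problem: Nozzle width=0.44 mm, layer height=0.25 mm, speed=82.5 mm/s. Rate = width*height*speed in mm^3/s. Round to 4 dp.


Rate = 0.44 * 0.25 * 82.5 = 9.075 mm^3/s


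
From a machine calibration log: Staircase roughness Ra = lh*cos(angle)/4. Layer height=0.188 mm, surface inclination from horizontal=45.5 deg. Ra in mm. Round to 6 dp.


Ra = 0.188 * cos(45.5) / 4 = 0.032943 mm


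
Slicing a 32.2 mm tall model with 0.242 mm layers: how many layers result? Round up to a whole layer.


Layers = ceil(32.2/0.242) = 134


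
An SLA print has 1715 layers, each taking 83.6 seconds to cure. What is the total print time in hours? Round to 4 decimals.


t = 1715 * 83.6 / 3600 = 39.8261 hrs


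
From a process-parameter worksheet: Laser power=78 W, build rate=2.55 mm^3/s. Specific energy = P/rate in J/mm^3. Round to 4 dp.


SE = 78 / 2.55 = 30.5882 J/mm^3


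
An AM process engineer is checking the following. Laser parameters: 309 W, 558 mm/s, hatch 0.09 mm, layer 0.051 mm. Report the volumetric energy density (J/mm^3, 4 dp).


E = 309 / (558*0.09*0.051) = 120.6456 J/mm^3


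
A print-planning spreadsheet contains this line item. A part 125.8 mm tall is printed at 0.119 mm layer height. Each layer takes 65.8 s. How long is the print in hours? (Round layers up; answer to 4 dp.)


Layers = ceil(125.8/0.119) = 1058
t = 1058 * 65.8 / 3600 = 19.3379 hrs


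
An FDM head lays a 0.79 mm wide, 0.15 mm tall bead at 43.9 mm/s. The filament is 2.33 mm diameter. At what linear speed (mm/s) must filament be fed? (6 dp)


Q = 0.79 * 0.15 * 43.9 = 5.20215 mm^3/s
A_fil = pi*(2.33/2)^2 = 4.26384809 mm^2
v_feed = 5.20215 / 4.26384809 = 1.22006 mm/s


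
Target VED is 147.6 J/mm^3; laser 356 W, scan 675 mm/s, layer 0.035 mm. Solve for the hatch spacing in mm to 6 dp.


h = 356 / (147.6*675*0.035) = 0.102092 mm


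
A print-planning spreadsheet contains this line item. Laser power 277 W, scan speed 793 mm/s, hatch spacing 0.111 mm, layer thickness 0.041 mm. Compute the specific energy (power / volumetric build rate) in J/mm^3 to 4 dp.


Build rate = 793 * 0.111 * 0.041 = 3.608943 mm^3/s
SE = 277 / 3.608943 = 76.7538 J/mm^3


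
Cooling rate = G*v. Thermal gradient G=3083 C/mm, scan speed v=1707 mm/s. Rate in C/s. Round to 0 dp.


CR = 3083 * 1707 = 5262681 C/s


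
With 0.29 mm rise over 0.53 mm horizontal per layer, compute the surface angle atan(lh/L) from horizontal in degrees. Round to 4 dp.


angle = atan(0.29/0.53) = 28.6861 degrees


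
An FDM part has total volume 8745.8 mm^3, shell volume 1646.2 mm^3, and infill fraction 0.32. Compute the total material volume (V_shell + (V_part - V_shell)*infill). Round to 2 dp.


V_infill = (8745.8 - 1646.2) * 0.32 = 2271.87
V_total = 1646.2 + 2271.87 = 3918.07 mm^3


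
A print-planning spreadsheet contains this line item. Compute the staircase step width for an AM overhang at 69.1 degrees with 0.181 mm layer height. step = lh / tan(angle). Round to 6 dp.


step = 0.181 / tan(69.1) = 0.069117 mm


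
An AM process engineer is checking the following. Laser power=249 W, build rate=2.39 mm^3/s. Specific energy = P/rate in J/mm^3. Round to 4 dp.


SE = 249 / 2.39 = 104.1841 J/mm^3


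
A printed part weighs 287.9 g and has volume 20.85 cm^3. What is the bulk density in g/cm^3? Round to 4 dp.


rho = 287.9 / 20.85 = 13.8082 g/cm^3


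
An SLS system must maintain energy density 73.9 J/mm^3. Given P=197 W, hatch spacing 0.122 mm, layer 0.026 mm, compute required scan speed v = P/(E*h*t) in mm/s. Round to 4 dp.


v = 197 / (73.9*0.122*0.026) = 840.405 mm/s


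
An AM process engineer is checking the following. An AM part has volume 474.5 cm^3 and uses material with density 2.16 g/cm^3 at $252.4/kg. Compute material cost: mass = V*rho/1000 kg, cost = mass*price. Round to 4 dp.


Mass = 474.5*2.16/1000 = 1.02492 kg
Cost = 1.02492 * 252.4 = 258.6898 $


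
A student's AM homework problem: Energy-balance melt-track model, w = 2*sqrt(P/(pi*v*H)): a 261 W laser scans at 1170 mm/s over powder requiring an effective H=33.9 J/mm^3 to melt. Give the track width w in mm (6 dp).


w = 2*sqrt(261/(pi*1170*33.9)) = 0.091534 mm


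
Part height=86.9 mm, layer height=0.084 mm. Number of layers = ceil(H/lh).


Layers = ceil(86.9/0.084) = 1035


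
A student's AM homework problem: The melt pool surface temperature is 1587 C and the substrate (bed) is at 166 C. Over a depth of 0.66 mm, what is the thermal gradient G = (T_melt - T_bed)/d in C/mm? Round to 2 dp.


G = (1587-166)/0.66 = 2153.03 C/mm


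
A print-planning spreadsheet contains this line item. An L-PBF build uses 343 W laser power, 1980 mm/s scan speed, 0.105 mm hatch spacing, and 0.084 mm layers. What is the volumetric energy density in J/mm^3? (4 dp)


E = 343 / (1980*0.105*0.084) = 19.6409 J/mm^3


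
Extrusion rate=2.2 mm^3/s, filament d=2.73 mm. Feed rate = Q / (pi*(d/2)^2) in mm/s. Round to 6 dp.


A = pi*(2.73/2)^2 = 5.853494
v = 2.2 / 5.853494 = 0.375844 mm/s


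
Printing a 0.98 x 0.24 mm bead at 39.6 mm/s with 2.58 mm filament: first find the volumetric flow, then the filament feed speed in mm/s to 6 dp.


Q = 0.98 * 0.24 * 39.6 = 9.31392 mm^3/s
A_fil = pi*(2.58/2)^2 = 5.22792433 mm^2
v_feed = 9.31392 / 5.22792433 = 1.781571 mm/s


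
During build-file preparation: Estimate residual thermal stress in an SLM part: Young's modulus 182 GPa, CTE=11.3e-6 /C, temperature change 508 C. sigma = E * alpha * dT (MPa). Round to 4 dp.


sigma = 182*1000 * 11.3e-6 * 508 = 1044.7528 MPa


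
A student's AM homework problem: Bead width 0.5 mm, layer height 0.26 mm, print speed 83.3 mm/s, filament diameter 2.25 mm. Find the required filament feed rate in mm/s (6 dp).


Q = 0.5 * 0.26 * 83.3 = 10.829 mm^3/s
A_fil = pi*(2.25/2)^2 = 3.9760782 mm^2
v_feed = 10.829 / 3.9760782 = 2.723538 mm/s


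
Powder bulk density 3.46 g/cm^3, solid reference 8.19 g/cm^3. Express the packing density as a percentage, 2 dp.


Packing = (3.46/8.19)*100 = 42.25 %


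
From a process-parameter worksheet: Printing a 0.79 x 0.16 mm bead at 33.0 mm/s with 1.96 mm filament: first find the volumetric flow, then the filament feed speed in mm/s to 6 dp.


Q = 0.79 * 0.16 * 33.0 = 4.1712 mm^3/s
A_fil = pi*(1.96/2)^2 = 3.01718558 mm^2
v_feed = 4.1712 / 3.01718558 = 1.38248 mm/s


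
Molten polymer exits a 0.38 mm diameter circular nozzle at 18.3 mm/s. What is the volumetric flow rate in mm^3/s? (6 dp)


A = pi*(0.38/2)^2 = 0.11341149 mm^2
Q = 0.11341149 * 18.3 = 2.07543 mm^3/s


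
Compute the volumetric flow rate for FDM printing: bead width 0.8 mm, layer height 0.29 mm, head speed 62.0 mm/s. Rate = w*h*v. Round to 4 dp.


Rate = 0.8 * 0.29 * 62.0 = 14.384 mm^3/s


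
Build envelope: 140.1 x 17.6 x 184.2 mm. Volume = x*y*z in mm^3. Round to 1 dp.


V = 140.1 * 17.6 * 184.2 = 454193.0 mm^3


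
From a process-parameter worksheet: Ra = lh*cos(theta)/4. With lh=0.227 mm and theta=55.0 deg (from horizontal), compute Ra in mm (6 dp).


Ra = 0.227 * cos(55.0) / 4 = 0.03255 mm


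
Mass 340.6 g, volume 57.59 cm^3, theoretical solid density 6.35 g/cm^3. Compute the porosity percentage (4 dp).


rho_part = 340.6 / 57.59 = 5.91422122 g/cm^3
Porosity = (1 - 5.91422122/6.35)*100 = 6.8627 %


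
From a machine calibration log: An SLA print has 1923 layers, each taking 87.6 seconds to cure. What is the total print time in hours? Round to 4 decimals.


t = 1923 * 87.6 / 3600 = 46.793 hrs


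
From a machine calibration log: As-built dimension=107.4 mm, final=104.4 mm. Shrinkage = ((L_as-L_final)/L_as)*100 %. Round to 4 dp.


Shrinkage = ((107.4-104.4)/107.4)*100 = 2.7933 %


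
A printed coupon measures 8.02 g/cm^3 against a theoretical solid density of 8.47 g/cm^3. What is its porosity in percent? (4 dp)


Porosity = (1-8.02/8.47)*100 = 5.3129 %


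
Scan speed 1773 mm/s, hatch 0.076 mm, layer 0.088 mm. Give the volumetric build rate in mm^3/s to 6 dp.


Rate = 1773 * 0.076 * 0.088 = 11.857824 mm^3/s


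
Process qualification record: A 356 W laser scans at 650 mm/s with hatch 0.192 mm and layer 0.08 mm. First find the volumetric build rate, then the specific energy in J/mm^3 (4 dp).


Build rate = 650 * 0.192 * 0.08 = 9.984 mm^3/s
SE = 356 / 9.984 = 35.6571 J/mm^3


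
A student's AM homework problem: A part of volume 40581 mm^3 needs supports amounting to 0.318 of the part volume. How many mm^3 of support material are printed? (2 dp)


V_support = 40581 * 0.318 = 12904.76 mm^3


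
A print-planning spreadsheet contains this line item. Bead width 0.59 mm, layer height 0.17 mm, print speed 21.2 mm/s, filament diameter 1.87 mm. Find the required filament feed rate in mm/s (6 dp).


Q = 0.59 * 0.17 * 21.2 = 2.12636 mm^3/s
A_fil = pi*(1.87/2)^2 = 2.74645884 mm^2
v_feed = 2.12636 / 2.74645884 = 0.774219 mm/s


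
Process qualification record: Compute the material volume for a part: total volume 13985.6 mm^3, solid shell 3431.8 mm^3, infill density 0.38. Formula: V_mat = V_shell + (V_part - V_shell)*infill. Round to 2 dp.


V_infill = (13985.6 - 3431.8) * 0.38 = 4010.44
V_total = 3431.8 + 4010.44 = 7442.24 mm^3


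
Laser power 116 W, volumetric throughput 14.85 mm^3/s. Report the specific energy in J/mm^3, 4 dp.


SE = 116 / 14.85 = 7.8114 J/mm^3


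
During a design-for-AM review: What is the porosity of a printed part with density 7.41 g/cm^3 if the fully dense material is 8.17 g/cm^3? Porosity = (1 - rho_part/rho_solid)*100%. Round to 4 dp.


Porosity = (1-7.41/8.17)*100 = 9.3023 %


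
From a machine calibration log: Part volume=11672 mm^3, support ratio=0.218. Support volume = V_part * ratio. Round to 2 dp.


V_support = 11672 * 0.218 = 2544.5 mm^3


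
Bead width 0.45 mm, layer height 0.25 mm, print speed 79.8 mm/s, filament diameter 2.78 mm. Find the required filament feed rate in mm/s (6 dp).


Q = 0.45 * 0.25 * 79.8 = 8.9775 mm^3/s
A_fil = pi*(2.78/2)^2 = 6.06987117 mm^2
v_feed = 8.9775 / 6.06987117 = 1.479026 mm/s


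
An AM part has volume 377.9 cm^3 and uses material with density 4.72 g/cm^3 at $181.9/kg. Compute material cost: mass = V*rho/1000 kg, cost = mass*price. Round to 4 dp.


Mass = 377.9*4.72/1000 = 1.783688 kg
Cost = 1.783688 * 181.9 = 324.4528 $


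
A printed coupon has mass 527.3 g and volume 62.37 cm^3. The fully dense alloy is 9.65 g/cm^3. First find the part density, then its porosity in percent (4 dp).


rho_part = 527.3 / 62.37 = 8.45438512 g/cm^3
Porosity = (1 - 8.45438512/9.65)*100 = 12.3898 %


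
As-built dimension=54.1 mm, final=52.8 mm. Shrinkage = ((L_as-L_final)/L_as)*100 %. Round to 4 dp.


Shrinkage = ((54.1-52.8)/54.1)*100 = 2.403 %


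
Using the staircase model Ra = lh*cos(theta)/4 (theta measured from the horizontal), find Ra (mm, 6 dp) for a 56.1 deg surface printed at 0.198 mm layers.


Ra = 0.198 * cos(56.1) / 4 = 0.027608 mm


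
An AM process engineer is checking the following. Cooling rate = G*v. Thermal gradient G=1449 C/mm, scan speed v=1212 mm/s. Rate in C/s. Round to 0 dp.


CR = 1449 * 1212 = 1756188 C/s


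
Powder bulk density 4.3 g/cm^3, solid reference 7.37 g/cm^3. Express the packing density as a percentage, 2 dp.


Packing = (4.3/7.37)*100 = 58.34 %


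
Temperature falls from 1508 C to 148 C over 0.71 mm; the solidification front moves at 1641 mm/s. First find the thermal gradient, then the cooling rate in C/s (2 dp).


G = (1508-148)/0.71 = 1915.49295775 C/mm
CR = 1915.49295775 * 1641 = 3143323.94 C/s


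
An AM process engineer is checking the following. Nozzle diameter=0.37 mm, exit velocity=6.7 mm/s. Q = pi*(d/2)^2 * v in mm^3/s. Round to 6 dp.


A = pi*(0.37/2)^2 = 0.10752101 mm^2
Q = 0.10752101 * 6.7 = 0.720391 mm^3/s


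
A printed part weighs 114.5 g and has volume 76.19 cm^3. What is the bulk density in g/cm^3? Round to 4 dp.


rho = 114.5 / 76.19 = 1.5028 g/cm^3


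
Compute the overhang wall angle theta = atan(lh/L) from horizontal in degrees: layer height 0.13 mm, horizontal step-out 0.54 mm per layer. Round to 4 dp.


angle = atan(0.13/0.54) = 13.5359 degrees


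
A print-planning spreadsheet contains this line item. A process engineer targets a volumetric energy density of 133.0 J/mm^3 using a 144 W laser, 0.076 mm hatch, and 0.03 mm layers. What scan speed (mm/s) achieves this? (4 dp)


v = 144 / (133.0*0.076*0.03) = 474.8714 mm/s


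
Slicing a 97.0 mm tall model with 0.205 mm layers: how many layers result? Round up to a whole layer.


Layers = ceil(97.0/0.205) = 474


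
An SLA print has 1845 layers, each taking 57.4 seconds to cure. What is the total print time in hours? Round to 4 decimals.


t = 1845 * 57.4 / 3600 = 29.4175 hrs


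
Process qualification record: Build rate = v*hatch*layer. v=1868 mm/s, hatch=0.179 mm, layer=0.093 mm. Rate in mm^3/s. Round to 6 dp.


Rate = 1868 * 0.179 * 0.093 = 31.096596 mm^3/s


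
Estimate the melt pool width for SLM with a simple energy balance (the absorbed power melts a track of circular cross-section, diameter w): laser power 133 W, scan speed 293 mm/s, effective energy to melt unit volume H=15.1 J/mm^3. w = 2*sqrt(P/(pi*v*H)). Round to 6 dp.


w = 2*sqrt(133/(pi*293*15.1)) = 0.19564 mm


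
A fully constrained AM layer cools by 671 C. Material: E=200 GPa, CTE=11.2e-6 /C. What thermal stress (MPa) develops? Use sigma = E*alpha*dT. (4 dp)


sigma = 200*1000 * 11.2e-6 * 671 = 1503.04 MPa


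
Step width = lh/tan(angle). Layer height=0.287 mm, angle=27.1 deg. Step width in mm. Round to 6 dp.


step = 0.287 / tan(27.1) = 0.560847 mm


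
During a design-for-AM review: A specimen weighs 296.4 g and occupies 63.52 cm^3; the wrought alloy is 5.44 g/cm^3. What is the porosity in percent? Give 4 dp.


rho_part = 296.4 / 63.52 = 4.66624685 g/cm^3
Porosity = (1 - 4.66624685/5.44)*100 = 14.2234 %


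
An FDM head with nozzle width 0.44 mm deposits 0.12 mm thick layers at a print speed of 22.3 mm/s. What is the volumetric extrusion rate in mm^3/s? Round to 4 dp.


Rate = 0.44 * 0.12 * 22.3 = 1.1774 mm^3/s


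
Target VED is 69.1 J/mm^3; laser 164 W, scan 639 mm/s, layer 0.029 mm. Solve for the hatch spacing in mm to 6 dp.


h = 164 / (69.1*639*0.029) = 0.128076 mm


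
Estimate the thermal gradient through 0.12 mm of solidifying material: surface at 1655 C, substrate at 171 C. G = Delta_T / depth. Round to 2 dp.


G = (1655-171)/0.12 = 12366.67 C/mm


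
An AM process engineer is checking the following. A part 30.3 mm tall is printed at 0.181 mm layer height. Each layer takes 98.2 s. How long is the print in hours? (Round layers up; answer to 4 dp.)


Layers = ceil(30.3/0.181) = 168
t = 168 * 98.2 / 3600 = 4.5827 hrs


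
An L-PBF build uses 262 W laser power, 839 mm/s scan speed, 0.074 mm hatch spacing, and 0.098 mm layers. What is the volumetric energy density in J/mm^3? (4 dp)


E = 262 / (839*0.074*0.098) = 43.0607 J/mm^3


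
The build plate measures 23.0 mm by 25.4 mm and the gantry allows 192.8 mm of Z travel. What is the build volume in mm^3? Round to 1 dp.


V = 23.0 * 25.4 * 192.8 = 112633.8 mm^3


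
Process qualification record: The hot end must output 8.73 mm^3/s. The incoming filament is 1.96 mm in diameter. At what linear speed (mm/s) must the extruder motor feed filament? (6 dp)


A = pi*(1.96/2)^2 = 3.017186
v = 8.73 / 3.017186 = 2.893425 mm/s


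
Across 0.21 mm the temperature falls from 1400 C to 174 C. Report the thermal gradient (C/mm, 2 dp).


G = (1400-174)/0.21 = 5838.1 C/mm


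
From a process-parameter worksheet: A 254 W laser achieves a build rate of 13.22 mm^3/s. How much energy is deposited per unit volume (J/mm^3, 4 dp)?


SE = 254 / 13.22 = 19.2133 J/mm^3


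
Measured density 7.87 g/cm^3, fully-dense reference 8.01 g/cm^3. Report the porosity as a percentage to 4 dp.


Porosity = (1-7.87/8.01)*100 = 1.7478 %


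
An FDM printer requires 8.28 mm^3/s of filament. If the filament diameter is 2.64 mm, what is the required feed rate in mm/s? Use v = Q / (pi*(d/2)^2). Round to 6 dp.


A = pi*(2.64/2)^2 = 5.473911
v = 8.28 / 5.473911 = 1.51263 mm/s


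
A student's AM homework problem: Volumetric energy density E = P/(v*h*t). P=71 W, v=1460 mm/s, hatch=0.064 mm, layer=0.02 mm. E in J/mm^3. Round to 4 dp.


E = 71 / (1460*0.064*0.02) = 37.9923 J/mm^3


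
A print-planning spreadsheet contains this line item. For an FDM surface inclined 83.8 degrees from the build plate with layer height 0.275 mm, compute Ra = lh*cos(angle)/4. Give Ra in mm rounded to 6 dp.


Ra = 0.275 * cos(83.8) / 4 = 0.007425 mm


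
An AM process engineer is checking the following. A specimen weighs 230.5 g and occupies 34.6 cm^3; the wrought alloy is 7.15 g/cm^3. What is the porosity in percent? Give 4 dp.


rho_part = 230.5 / 34.6 = 6.66184971 g/cm^3
Porosity = (1 - 6.66184971/7.15)*100 = 6.8273 %


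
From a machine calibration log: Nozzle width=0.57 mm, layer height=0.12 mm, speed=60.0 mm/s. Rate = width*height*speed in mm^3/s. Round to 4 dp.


Rate = 0.57 * 0.12 * 60.0 = 4.104 mm^3/s


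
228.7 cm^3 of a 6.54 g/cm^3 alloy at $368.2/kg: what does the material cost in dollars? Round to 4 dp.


Mass = 228.7*6.54/1000 = 1.495698 kg
Cost = 1.495698 * 368.2 = 550.716 $


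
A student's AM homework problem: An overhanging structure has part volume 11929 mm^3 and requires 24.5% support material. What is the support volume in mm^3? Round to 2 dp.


V_support = 11929 * 0.245 = 2922.61 mm^3


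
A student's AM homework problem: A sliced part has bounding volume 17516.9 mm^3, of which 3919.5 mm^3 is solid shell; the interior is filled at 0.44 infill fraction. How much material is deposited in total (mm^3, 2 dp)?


V_infill = (17516.9 - 3919.5) * 0.44 = 5982.86
V_total = 3919.5 + 5982.86 = 9902.36 mm^3


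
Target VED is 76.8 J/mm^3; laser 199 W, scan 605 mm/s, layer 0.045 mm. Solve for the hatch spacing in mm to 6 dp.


h = 199 / (76.8*605*0.045) = 0.095175 mm


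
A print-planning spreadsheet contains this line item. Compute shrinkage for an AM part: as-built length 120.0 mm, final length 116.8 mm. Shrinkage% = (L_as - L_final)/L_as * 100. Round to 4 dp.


Shrinkage = ((120.0-116.8)/120.0)*100 = 2.6667 %


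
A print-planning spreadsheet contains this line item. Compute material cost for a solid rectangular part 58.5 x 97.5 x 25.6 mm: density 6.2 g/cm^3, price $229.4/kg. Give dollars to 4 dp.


V = 58.5 * 97.5 * 25.6 = 146016.0 mm^3 = 146.016 cm^3
Mass = 146.016 * 6.2 / 1000 = 0.9052992 kg
Cost = 0.9052992 * 229.4 = 207.6756 $


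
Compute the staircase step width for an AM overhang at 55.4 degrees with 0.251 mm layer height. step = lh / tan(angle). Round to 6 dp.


step = 0.251 / tan(55.4) = 0.173153 mm


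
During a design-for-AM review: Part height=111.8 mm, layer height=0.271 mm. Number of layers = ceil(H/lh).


Layers = ceil(111.8/0.271) = 413


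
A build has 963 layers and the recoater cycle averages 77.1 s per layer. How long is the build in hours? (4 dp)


t = 963 * 77.1 / 3600 = 20.6243 hrs


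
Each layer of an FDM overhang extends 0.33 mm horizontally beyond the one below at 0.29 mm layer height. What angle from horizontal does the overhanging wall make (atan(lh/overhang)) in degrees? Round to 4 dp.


angle = atan(0.29/0.33) = 41.3086 degrees


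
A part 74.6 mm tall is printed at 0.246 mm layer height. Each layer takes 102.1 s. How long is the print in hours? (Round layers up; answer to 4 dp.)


Layers = ceil(74.6/0.246) = 304
t = 304 * 102.1 / 3600 = 8.6218 hrs


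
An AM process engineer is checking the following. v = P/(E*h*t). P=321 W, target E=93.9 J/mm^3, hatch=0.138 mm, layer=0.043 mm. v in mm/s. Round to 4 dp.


v = 321 / (93.9*0.138*0.043) = 576.0921 mm/s


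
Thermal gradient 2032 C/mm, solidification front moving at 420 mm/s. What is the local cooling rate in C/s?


CR = 2032 * 420 = 853440 C/s


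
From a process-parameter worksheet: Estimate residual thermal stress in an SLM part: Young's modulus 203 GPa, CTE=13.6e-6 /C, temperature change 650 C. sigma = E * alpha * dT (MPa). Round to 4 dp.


sigma = 203*1000 * 13.6e-6 * 650 = 1794.52 MPa


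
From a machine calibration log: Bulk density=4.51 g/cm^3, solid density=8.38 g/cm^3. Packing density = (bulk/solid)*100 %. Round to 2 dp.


Packing = (4.51/8.38)*100 = 53.82 %


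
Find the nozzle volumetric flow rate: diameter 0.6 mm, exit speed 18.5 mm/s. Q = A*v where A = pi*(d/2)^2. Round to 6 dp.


A = pi*(0.6/2)^2 = 0.28274334 mm^2
Q = 0.28274334 * 18.5 = 5.230752 mm^3/s


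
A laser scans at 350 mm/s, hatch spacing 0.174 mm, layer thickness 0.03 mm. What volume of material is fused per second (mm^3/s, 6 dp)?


Rate = 350 * 0.174 * 0.03 = 1.827 mm^3/s


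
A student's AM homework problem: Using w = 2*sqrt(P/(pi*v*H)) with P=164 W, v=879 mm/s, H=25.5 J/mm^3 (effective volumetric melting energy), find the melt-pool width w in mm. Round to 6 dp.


w = 2*sqrt(164/(pi*879*25.5)) = 0.096519 mm


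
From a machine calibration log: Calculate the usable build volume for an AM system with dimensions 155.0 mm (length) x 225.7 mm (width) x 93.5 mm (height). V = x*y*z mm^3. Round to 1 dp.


V = 155.0 * 225.7 * 93.5 = 3270957.3 mm^3


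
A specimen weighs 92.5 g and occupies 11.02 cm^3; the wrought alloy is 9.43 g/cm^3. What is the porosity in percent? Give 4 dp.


rho_part = 92.5 / 11.02 = 8.3938294 g/cm^3
Porosity = (1 - 8.3938294/9.43)*100 = 10.988 %


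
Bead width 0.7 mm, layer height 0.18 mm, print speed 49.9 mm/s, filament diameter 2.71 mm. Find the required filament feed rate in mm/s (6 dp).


Q = 0.7 * 0.18 * 49.9 = 6.2874 mm^3/s
A_fil = pi*(2.71/2)^2 = 5.76804265 mm^2
v_feed = 6.2874 / 5.76804265 = 1.09004 mm/s


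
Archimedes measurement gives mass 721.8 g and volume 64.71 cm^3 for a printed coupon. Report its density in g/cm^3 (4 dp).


rho = 721.8 / 64.71 = 11.1544 g/cm^3


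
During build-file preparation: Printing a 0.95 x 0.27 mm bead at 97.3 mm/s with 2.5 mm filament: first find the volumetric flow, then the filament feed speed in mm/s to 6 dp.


Q = 0.95 * 0.27 * 97.3 = 24.95745 mm^3/s
A_fil = pi*(2.5/2)^2 = 4.90873852 mm^2
v_feed = 24.95745 / 4.90873852 = 5.08429 mm/s


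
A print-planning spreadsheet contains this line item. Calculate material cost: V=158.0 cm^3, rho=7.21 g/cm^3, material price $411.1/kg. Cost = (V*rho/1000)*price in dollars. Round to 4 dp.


Mass = 158.0*7.21/1000 = 1.13918 kg
Cost = 1.13918 * 411.1 = 468.3169 $


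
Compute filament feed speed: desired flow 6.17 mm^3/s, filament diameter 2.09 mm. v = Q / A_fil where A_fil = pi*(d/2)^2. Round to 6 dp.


A = pi*(2.09/2)^2 = 3.430698
v = 6.17 / 3.430698 = 1.798468 mm/s


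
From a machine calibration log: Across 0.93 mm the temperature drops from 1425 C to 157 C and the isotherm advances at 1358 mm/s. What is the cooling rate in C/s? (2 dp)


G = (1425-157)/0.93 = 1363.44086022 C/mm
CR = 1363.44086022 * 1358 = 1851552.69 C/s


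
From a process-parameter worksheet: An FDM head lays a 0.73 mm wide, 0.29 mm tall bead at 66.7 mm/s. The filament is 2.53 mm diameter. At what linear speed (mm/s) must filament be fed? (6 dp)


Q = 0.73 * 0.29 * 66.7 = 14.12039 mm^3/s
A_fil = pi*(2.53/2)^2 = 5.0272551 mm^2
v_feed = 14.12039 / 5.0272551 = 2.808767 mm/s


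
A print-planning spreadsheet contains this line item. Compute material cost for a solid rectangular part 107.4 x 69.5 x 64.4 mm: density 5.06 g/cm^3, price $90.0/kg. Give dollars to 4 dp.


V = 107.4 * 69.5 * 64.4 = 480700.92 mm^3 = 480.70092 cm^3
Mass = 480.70092 * 5.06 / 1000 = 2.43234666 kg
Cost = 2.43234666 * 90.0 = 218.9112 $


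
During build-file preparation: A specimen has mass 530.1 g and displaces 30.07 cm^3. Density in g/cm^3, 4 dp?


rho = 530.1 / 30.07 = 17.6289 g/cm^3


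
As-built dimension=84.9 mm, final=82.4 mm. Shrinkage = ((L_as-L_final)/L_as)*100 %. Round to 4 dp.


Shrinkage = ((84.9-82.4)/84.9)*100 = 2.9446 %


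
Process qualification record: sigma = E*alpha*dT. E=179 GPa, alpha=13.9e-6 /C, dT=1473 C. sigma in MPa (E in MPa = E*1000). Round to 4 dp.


sigma = 179*1000 * 13.9e-6 * 1473 = 3664.9713 MPa


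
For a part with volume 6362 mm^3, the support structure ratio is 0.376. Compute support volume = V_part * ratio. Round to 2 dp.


V_support = 6362 * 0.376 = 2392.11 mm^3


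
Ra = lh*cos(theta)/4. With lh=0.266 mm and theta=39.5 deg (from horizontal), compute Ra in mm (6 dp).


Ra = 0.266 * cos(39.5) / 4 = 0.051313 mm


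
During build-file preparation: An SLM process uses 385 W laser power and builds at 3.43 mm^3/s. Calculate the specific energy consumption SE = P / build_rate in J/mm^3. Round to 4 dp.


SE = 385 / 3.43 = 112.2449 J/mm^3


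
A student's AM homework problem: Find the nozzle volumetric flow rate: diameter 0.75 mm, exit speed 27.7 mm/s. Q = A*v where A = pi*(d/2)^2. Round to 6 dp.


A = pi*(0.75/2)^2 = 0.44178647 mm^2
Q = 0.44178647 * 27.7 = 12.237485 mm^3/s


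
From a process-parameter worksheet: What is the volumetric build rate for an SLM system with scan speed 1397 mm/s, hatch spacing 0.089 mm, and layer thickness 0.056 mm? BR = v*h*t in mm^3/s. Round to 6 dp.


Rate = 1397 * 0.089 * 0.056 = 6.962648 mm^3/s


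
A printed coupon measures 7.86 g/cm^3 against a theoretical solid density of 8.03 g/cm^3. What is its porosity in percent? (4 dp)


Porosity = (1-7.86/8.03)*100 = 2.1171 %


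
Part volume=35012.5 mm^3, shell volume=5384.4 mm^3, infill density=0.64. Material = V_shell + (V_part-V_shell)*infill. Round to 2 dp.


V_infill = (35012.5 - 5384.4) * 0.64 = 18961.98
V_total = 5384.4 + 18961.98 = 24346.38 mm^3


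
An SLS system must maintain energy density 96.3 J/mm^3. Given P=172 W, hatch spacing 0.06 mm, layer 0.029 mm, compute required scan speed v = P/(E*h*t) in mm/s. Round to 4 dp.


v = 172 / (96.3*0.06*0.029) = 1026.4857 mm/s


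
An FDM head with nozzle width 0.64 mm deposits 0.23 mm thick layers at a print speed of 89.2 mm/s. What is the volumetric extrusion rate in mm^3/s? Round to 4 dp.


Rate = 0.64 * 0.23 * 89.2 = 13.1302 mm^3/s


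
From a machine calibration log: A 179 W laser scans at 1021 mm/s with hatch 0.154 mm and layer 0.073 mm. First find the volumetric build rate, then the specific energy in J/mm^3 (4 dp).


Build rate = 1021 * 0.154 * 0.073 = 11.478082 mm^3/s
SE = 179 / 11.478082 = 15.5949 J/mm^3


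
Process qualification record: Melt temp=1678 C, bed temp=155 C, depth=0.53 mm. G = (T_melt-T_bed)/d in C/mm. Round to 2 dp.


G = (1678-155)/0.53 = 2873.58 C/mm


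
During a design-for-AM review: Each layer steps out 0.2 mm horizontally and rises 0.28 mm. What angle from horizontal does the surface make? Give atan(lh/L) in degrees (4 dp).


angle = atan(0.28/0.2) = 54.4623 degrees


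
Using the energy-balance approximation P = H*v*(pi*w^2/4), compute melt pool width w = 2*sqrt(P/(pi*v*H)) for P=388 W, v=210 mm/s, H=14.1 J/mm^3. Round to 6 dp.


w = 2*sqrt(388/(pi*210*14.1)) = 0.408462 mm


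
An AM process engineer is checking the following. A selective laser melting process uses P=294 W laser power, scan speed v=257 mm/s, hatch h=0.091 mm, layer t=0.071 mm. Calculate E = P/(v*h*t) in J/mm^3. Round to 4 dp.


E = 294 / (257*0.091*0.071) = 177.0576 J/mm^3


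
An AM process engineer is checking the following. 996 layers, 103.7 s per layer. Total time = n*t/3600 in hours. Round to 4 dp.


t = 996 * 103.7 / 3600 = 28.6903 hrs


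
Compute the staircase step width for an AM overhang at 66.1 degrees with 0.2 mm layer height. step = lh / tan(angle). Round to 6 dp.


step = 0.2 / tan(66.1) = 0.088628 mm


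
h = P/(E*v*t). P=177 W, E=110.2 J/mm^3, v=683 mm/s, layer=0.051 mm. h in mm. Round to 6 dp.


h = 177 / (110.2*683*0.051) = 0.046111 mm


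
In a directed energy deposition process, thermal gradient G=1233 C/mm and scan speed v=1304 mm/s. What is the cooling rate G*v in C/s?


CR = 1233 * 1304 = 1607832 C/s


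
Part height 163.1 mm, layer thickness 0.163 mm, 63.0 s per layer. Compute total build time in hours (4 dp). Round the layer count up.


Layers = ceil(163.1/0.163) = 1001
t = 1001 * 63.0 / 3600 = 17.5175 hrs


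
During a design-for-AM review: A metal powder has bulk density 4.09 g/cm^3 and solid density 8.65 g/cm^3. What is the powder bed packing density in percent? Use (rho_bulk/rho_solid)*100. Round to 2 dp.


Packing = (4.09/8.65)*100 = 47.28 %


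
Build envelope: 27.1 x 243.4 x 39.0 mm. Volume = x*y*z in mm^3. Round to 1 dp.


V = 27.1 * 243.4 * 39.0 = 257249.5 mm^3


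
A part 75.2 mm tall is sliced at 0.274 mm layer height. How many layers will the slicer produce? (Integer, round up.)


Layers = ceil(75.2/0.274) = 275


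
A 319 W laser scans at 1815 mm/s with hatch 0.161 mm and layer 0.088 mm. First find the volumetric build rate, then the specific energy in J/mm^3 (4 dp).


Build rate = 1815 * 0.161 * 0.088 = 25.71492 mm^3/s
SE = 319 / 25.71492 = 12.4052 J/mm^3


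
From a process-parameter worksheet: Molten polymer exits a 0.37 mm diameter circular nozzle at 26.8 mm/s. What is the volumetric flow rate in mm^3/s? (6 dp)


A = pi*(0.37/2)^2 = 0.10752101 mm^2
Q = 0.10752101 * 26.8 = 2.881563 mm^3/s


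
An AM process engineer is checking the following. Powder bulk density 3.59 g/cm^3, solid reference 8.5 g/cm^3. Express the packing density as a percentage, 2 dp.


Packing = (3.59/8.5)*100 = 42.24 %


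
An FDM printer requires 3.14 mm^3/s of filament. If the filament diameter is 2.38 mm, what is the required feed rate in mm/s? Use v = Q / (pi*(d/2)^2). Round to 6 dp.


A = pi*(2.38/2)^2 = 4.448809
v = 3.14 / 4.448809 = 0.705807 mm/s


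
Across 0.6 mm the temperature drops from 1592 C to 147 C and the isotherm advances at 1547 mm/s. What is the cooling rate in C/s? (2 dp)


G = (1592-147)/0.6 = 2408.33333333 C/mm
CR = 2408.33333333 * 1547 = 3725691.67 C/s


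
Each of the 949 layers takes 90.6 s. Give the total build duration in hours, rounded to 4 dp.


t = 949 * 90.6 / 3600 = 23.8832 hrs


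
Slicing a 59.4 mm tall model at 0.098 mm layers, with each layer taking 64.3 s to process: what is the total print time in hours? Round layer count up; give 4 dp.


Layers = ceil(59.4/0.098) = 607
t = 607 * 64.3 / 3600 = 10.8417 hrs


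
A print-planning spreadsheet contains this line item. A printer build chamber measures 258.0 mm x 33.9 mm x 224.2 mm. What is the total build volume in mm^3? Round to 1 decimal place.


V = 258.0 * 33.9 * 224.2 = 1960898.0 mm^3


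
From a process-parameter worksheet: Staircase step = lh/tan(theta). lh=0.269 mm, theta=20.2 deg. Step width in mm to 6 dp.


step = 0.269 / tan(20.2) = 0.731121 mm


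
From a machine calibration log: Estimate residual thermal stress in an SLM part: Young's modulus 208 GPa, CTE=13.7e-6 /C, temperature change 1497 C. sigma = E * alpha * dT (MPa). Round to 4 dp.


sigma = 208*1000 * 13.7e-6 * 1497 = 4265.8512 MPa


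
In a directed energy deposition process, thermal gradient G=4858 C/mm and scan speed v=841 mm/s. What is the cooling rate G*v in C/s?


CR = 4858 * 841 = 4085578 C/s


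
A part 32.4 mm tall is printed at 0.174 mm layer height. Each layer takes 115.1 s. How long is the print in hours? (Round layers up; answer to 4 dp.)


Layers = ceil(32.4/0.174) = 187
t = 187 * 115.1 / 3600 = 5.9788 hrs


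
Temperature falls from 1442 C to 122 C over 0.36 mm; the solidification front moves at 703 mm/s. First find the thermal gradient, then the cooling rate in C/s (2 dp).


G = (1442-122)/0.36 = 3666.66666667 C/mm
CR = 3666.66666667 * 703 = 2577666.67 C/s


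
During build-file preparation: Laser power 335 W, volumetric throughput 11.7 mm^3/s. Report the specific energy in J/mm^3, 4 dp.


SE = 335 / 11.7 = 28.6325 J/mm^3


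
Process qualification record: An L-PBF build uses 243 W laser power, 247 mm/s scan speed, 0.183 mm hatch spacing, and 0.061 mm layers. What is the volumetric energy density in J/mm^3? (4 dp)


E = 243 / (247*0.183*0.061) = 88.1309 J/mm^3


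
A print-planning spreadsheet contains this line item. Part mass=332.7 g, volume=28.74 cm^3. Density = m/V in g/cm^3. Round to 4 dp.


rho = 332.7 / 28.74 = 11.5762 g/cm^3


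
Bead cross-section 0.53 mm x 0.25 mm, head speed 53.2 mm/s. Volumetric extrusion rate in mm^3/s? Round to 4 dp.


Rate = 0.53 * 0.25 * 53.2 = 7.049 mm^3/s


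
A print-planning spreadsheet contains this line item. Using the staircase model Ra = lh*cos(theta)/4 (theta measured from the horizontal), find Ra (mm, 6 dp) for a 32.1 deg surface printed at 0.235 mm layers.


Ra = 0.235 * cos(32.1) / 4 = 0.049768 mm


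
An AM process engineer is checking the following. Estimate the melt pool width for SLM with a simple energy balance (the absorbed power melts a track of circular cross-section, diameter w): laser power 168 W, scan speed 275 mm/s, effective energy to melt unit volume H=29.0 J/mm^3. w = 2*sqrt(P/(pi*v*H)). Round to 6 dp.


w = 2*sqrt(168/(pi*275*29.0)) = 0.163774 mm


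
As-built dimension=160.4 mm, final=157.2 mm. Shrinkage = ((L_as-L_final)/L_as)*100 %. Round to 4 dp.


Shrinkage = ((160.4-157.2)/160.4)*100 = 1.995 %


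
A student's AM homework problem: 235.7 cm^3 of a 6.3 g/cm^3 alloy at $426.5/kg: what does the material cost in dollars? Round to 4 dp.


Mass = 235.7*6.3/1000 = 1.48491 kg
Cost = 1.48491 * 426.5 = 633.3141 $


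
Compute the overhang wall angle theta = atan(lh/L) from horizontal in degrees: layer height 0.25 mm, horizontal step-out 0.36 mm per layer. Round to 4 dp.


angle = atan(0.25/0.36) = 34.7778 degrees


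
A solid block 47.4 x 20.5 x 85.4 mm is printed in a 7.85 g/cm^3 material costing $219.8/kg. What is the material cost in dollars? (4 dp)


V = 47.4 * 20.5 * 85.4 = 82983.18 mm^3 = 82.98318 cm^3
Mass = 82.98318 * 7.85 / 1000 = 0.65141796 kg
Cost = 0.65141796 * 219.8 = 143.1817 $


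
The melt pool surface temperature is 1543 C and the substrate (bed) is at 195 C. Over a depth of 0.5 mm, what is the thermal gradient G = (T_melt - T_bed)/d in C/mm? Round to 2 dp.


G = (1543-195)/0.5 = 2696.0 C/mm


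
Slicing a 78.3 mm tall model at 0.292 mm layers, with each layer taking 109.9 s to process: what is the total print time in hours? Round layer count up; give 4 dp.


Layers = ceil(78.3/0.292) = 269
t = 269 * 109.9 / 3600 = 8.212 hrs
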